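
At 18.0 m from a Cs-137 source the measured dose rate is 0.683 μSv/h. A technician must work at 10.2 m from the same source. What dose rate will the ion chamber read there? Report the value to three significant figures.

2.13 μSv/h

Since intensity falls as 1/r², scaling from 18.0 m to 10.2 m:
0.683 × (18.0/10.2)² = 0.683 × 3.114 = 2.127 μSv/h.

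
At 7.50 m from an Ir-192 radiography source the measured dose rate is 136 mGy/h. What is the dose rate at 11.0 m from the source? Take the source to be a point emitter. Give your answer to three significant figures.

By the inverse-square law, scaling from 7.50 m to 11.0 m:
(7.50/11.0)² = 0.4649, so 136 × 0.4649 = 63.23 mGy/h.

63.2 mGy/h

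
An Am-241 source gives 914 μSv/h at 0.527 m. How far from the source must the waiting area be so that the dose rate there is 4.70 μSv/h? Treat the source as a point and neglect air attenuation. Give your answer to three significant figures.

7.35 m

Since intensity falls as 1/r², d₂ = d₁·√(I₁/I₂).
I₁/I₂ = 914/4.70 = 194.5, so d₂ = 0.527 × √194.5 = 7.350 m.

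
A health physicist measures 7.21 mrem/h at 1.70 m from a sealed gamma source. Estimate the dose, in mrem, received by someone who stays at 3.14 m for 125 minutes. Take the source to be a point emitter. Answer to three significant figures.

4.40 mrem

Since intensity falls as 1/r², rate at 3.14 m:
(1.70/3.14)² = 0.2931, so 7.21 × 0.2931 = 2.113 mrem/h.
Dose = rate × time = 2.113 mrem/h × 2.083 h = 4.401 mrem.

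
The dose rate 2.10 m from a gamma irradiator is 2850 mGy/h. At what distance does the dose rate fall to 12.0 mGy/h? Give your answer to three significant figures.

32.4 m

Using I₁d₁² = I₂d₂², d₂ = d₁·√(I₁/I₂).
I₁/I₂ = 2850/12.0 = 237.5, so d₂ = 2.10 × √237.5 = 32.36 m.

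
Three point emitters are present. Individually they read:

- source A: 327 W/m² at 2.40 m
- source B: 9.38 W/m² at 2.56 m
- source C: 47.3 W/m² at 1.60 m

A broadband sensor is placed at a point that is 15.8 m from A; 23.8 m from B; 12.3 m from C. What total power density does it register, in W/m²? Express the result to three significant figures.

8.45 W/m²

By superposition, sum each source's inverse-square contribution:
A: 327 × (2.40/15.8)² = 7.545 W/m²
B: 9.38 × (2.56/23.8)² = 0.1085 W/m²
C: 47.3 × (1.60/12.3)² = 0.8004 W/m²
Total = 7.545 + 0.1085 + 0.8004 = 8.454 W/m².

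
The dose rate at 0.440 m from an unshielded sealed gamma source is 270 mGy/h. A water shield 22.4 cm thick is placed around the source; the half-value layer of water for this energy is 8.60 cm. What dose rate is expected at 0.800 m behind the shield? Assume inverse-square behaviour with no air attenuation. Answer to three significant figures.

13.4 mGy/h

Distance alone: (0.440/0.800)² = 0.3025, so 270 × 0.3025 = 81.67 mGy/h.
Shield: 22.4/8.60 = 2.605 half-value layers → attenuation 2^(−2.605) = 0.1644.
Combined: 81.67 × 0.1644 = 13.43 mGy/h.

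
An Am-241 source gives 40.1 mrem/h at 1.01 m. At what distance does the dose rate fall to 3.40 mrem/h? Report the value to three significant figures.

Applying the 1/r² law, d₂ = d₁·√(I₁/I₂).
I₁/I₂ = 40.1/3.40 = 11.79, so d₂ = 1.01 × √11.79 = 3.468 m.

3.47 m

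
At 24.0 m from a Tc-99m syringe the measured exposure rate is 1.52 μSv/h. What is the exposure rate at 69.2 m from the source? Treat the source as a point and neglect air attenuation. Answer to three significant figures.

Using I₁d₁² = I₂d₂², scaling from 24.0 m to 69.2 m:
(24.0/69.2)² = 0.1203, so 1.52 × 0.1203 = 0.1829 μSv/h.

0.183 μSv/h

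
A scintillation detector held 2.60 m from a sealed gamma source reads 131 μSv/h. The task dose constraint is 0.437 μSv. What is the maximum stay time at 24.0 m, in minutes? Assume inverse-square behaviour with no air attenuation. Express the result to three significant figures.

Intensity scales as (d₁/d₂)², so rate at 24.0 m:
(2.60/24.0)² = 0.01174, so 131 × 0.01174 = 1.538 μSv/h.
Stay time = 0.437 μSv ÷ 1.538 μSv/h = 0.2841 h = 17.05 min.

17.1 min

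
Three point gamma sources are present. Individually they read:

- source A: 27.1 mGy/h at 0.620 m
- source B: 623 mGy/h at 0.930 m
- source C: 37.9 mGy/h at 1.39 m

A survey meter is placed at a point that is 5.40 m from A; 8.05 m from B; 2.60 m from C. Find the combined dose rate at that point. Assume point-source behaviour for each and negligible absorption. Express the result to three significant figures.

By superposition, sum each source's inverse-square contribution:
A: 27.1 × (0.620/5.40)² = 0.3572 mGy/h
B: 623 × (0.930/8.05)² = 8.315 mGy/h
C: 37.9 × (1.39/2.60)² = 10.83 mGy/h
Total = 0.3572 + 8.315 + 10.83 = 19.50 mGy/h.

19.5 mGy/h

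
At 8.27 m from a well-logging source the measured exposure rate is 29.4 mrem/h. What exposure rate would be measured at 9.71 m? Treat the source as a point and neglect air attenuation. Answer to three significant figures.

21.3 mrem/h

Intensity scales as (d₁/d₂)², so scaling from 8.27 m to 9.71 m:
29.4 × (8.27/9.71)² = 29.4 × 0.7254 = 21.33 mrem/h.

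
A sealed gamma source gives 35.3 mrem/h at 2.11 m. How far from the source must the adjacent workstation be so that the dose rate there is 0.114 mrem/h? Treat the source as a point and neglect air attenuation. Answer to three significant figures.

37.1 m

Using I₁d₁² = I₂d₂², d₂ = d₁·√(I₁/I₂).
I₁/I₂ = 35.3/0.114 = 309.6, so d₂ = 2.11 × √309.6 = 37.13 m.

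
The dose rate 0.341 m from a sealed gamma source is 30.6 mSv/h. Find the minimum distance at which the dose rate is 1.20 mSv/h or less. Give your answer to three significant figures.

Using I₁d₁² = I₂d₂², d₂ = d₁·√(I₁/I₂).
I₁/I₂ = 30.6/1.20 = 25.50, so d₂ = 0.341 × √25.50 = 1.722 m.

1.72 m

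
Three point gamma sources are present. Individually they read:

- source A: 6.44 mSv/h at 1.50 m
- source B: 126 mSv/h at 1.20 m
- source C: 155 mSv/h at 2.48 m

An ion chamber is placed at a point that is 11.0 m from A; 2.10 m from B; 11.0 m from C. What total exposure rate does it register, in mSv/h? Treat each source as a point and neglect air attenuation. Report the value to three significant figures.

Each source contributes Iᵢ·(dᵢ/rᵢ)²; contributions add.
A: 6.44 × (1.50/11.0)² = 0.1198 mSv/h
B: 126 × (1.20/2.10)² = 41.14 mSv/h
C: 155 × (2.48/11.0)² = 7.879 mSv/h
Total = 0.1198 + 41.14 + 7.879 = 49.14 mSv/h.

49.1 mSv/h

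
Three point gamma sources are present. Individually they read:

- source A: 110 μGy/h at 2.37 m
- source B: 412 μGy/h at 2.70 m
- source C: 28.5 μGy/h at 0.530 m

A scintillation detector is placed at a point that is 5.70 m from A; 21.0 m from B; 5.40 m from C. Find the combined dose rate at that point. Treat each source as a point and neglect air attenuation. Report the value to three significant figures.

26.1 μGy/h

By superposition, sum each source's inverse-square contribution:
A: 110 × (2.37/5.70)² = 19.02 μGy/h
B: 412 × (2.70/21.0)² = 6.811 μGy/h
C: 28.5 × (0.530/5.40)² = 0.2745 μGy/h
Total = 19.02 + 6.811 + 0.2745 = 26.11 μGy/h.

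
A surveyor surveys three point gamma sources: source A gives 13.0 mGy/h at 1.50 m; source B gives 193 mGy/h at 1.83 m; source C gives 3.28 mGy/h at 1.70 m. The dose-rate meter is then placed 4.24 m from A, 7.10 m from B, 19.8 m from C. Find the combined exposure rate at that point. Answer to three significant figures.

14.5 mGy/h

By superposition, sum each source's inverse-square contribution:
A: 13.0 × (1.50/4.24)² = 1.627 mGy/h
B: 193 × (1.83/7.10)² = 12.82 mGy/h
C: 3.28 × (1.70/19.8)² = 0.02418 mGy/h
Total = 1.627 + 12.82 + 0.02418 = 14.47 mGy/h.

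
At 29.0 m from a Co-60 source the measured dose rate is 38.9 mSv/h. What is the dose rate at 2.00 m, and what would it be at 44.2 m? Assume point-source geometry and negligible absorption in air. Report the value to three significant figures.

8180 mSv/h; 16.7 mSv/h

Intensity scales as (d₁/d₂)², so
At 2.00 m: 38.9 × (29.0/2.00)² = 38.9 × 210.2 = 8177 mSv/h
At 44.2 m: (2.00/44.2)² = 0.002047, so 8177 × 0.002047 = 16.74 mSv/h.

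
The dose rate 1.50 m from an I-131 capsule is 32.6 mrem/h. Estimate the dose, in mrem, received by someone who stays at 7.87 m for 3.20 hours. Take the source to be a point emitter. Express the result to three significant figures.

Using I₁d₁² = I₂d₂², rate at 7.87 m:
(1.50/7.87)² = 0.03633, so 32.6 × 0.03633 = 1.184 mrem/h.
Dose = rate × time = 1.184 mrem/h × 3.200 h = 3.789 mrem.

3.79 mrem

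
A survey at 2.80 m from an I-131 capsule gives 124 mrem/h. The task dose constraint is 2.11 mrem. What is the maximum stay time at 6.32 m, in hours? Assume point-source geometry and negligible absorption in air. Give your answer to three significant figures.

Since intensity falls as 1/r², rate at 6.32 m:
124 × (2.80/6.32)² = 124 × 0.1963 = 24.34 mrem/h.
Stay time = 2.11 mrem ÷ 24.34 mrem/h = 0.08669 h.

0.0867 h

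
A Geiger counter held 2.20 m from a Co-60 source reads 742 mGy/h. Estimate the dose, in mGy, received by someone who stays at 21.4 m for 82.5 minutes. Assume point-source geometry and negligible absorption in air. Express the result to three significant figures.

Intensity scales as (d₁/d₂)², so rate at 21.4 m:
742 × (2.20/21.4)² = 742 × 0.01057 = 7.843 mGy/h.
Dose = rate × time = 7.843 mGy/h × 1.375 h = 10.78 mGy.

10.8 mGy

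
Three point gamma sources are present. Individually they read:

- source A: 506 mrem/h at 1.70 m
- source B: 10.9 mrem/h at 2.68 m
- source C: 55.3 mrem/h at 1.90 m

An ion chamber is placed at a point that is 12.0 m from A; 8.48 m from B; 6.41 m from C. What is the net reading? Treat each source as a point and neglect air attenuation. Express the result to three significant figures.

16.1 mrem/h

Each source contributes Iᵢ·(dᵢ/rᵢ)²; contributions add.
A: 506 × (1.70/12.0)² = 10.16 mrem/h
B: 10.9 × (2.68/8.48)² = 1.089 mrem/h
C: 55.3 × (1.90/6.41)² = 4.859 mrem/h
Total = 10.16 + 1.089 + 4.859 = 16.11 mrem/h.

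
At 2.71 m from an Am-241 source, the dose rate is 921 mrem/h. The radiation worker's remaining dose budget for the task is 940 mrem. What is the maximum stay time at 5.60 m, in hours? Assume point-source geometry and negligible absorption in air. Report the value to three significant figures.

Using I₁d₁² = I₂d₂², rate at 5.60 m:
(2.71/5.60)² = 0.2342, so 921 × 0.2342 = 215.7 mrem/h.
Stay time = 940 mrem ÷ 215.7 mrem/h = 4.358 h.

4.36 h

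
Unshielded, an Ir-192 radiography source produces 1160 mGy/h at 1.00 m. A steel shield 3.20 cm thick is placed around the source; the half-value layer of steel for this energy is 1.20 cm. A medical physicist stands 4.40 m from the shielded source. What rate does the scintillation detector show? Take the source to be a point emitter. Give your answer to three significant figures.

9.44 mGy/h

Distance alone: 1160 × (1.00/4.40)² = 1160 × 0.05165 = 59.91 mGy/h.
Shield: 3.20/1.20 = 2.667 half-value layers → attenuation 2^(−2.667) = 0.1575.
Combined: 59.91 × 0.1575 = 9.436 mGy/h.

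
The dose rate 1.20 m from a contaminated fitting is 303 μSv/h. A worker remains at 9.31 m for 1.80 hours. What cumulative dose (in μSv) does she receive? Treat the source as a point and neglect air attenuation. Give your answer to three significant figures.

9.06 μSv

Applying the 1/r² law, rate at 9.31 m:
303 × (1.20/9.31)² = 303 × 0.01661 = 5.033 μSv/h.
Dose = rate × time = 5.033 μSv/h × 1.800 h = 9.059 μSv.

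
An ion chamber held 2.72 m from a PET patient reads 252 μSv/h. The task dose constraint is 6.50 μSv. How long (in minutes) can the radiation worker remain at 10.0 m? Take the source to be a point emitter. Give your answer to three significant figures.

20.9 min

Since intensity falls as 1/r², rate at 10.0 m:
252 × (2.72/10.0)² = 252 × 0.07398 = 18.64 μSv/h.
Stay time = 6.50 μSv ÷ 18.64 μSv/h = 0.3487 h = 20.92 min.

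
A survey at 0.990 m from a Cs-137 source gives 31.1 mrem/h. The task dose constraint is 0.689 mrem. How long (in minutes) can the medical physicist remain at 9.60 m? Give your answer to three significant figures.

125 min

Intensity scales as (d₁/d₂)², so rate at 9.60 m:
(0.990/9.60)² = 0.01063, so 31.1 × 0.01063 = 0.3306 mrem/h.
Stay time = 0.689 mrem ÷ 0.3306 mrem/h = 2.084 h = 125.0 min.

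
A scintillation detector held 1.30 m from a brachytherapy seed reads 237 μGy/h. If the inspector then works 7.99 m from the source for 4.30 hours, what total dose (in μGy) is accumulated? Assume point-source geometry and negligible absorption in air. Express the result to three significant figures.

Since intensity falls as 1/r², rate at 7.99 m:
(1.30/7.99)² = 0.02647, so 237 × 0.02647 = 6.273 μGy/h.
Dose = rate × time = 6.273 μGy/h × 4.300 h = 26.97 μGy.

27.0 μGy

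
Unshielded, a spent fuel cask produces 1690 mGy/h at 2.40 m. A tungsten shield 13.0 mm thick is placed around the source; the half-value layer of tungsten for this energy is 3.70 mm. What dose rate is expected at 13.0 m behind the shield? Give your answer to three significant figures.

5.04 mGy/h

Distance alone: (2.40/13.0)² = 0.03408, so 1690 × 0.03408 = 57.60 mGy/h.
Shield: 13.0/3.70 = 3.514 half-value layers → attenuation 2^(−3.514) = 0.08753.
Combined: 57.60 × 0.08753 = 5.042 mGy/h.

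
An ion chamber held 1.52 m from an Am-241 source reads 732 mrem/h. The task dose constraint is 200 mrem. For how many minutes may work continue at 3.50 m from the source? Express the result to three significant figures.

86.9 min

Intensity scales as (d₁/d₂)², so rate at 3.50 m:
(1.52/3.50)² = 0.1886, so 732 × 0.1886 = 138.1 mrem/h.
Stay time = 200 mrem ÷ 138.1 mrem/h = 1.448 h = 86.88 min.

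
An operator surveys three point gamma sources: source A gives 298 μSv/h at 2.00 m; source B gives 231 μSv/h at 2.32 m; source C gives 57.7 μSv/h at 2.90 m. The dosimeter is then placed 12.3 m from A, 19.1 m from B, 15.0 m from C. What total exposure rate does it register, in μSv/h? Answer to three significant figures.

13.4 μSv/h

By superposition, sum each source's inverse-square contribution:
A: 298 × (2.00/12.3)² = 7.879 μSv/h
B: 231 × (2.32/19.1)² = 3.408 μSv/h
C: 57.7 × (2.90/15.0)² = 2.157 μSv/h
Total = 7.879 + 3.408 + 2.157 = 13.44 μSv/h.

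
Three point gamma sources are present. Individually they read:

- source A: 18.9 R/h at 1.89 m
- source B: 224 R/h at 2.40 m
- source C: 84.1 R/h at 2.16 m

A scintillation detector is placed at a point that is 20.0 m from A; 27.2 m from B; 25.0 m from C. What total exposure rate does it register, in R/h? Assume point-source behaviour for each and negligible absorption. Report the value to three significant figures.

2.54 R/h

By superposition, sum each source's inverse-square contribution:
A: 18.9 × (1.89/20.0)² = 0.1688 R/h
B: 224 × (2.40/27.2)² = 1.744 R/h
C: 84.1 × (2.16/25.0)² = 0.6278 R/h
Total = 0.1688 + 1.744 + 0.6278 = 2.541 R/h.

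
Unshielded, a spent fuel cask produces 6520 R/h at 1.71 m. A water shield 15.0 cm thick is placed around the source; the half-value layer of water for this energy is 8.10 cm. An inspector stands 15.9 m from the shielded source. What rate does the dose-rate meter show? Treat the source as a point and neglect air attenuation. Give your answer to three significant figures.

20.9 R/h

Distance alone: (1.71/15.9)² = 0.01157, so 6520 × 0.01157 = 75.44 R/h.
Shield: 15.0/8.10 = 1.852 half-value layers → attenuation 2^(−1.852) = 0.2770.
Combined: 75.44 × 0.2770 = 20.90 R/h.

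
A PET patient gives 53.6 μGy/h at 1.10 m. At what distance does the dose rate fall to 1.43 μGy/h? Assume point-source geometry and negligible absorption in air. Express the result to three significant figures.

6.73 m

Intensity scales as (d₁/d₂)², so d₂ = d₁·√(I₁/I₂).
I₁/I₂ = 53.6/1.43 = 37.48, so d₂ = 1.10 × √37.48 = 6.734 m.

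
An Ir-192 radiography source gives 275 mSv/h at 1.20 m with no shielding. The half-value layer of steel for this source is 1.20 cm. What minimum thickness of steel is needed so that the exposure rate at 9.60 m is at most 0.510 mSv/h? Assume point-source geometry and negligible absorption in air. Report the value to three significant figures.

3.69 cm

At 9.60 m, distance alone gives (1.20/9.60)² = 0.01562, so 275 × 0.01562 = 4.295 mSv/h.
Further attenuation needed: 4.295/0.510 = 8.422.
n = log₂(8.422) = 3.074 half-value layers.
Thickness = 3.074 × 1.20 cm = 3.689 cm.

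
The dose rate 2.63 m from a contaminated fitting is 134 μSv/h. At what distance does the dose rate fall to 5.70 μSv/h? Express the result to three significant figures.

Since intensity falls as 1/r², d₂ = d₁·√(I₁/I₂).
I₁/I₂ = 134/5.70 = 23.51, so d₂ = 2.63 × √23.51 = 12.75 m.

12.8 m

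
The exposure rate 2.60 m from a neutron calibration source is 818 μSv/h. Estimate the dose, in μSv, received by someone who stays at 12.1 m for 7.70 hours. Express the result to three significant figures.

By the inverse-square law, rate at 12.1 m:
(2.60/12.1)² = 0.04617, so 818 × 0.04617 = 37.77 μSv/h.
Dose = rate × time = 37.77 μSv/h × 7.700 h = 290.8 μSv.

291 μSv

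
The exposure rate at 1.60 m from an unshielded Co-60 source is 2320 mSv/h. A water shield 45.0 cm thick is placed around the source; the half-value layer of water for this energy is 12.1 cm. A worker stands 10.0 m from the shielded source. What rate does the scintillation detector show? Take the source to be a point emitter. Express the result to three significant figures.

4.51 mSv/h

Distance alone: 2320 × (1.60/10.0)² = 2320 × 0.02560 = 59.39 mSv/h.
Shield: 45.0/12.1 = 3.719 half-value layers → attenuation 2^(−3.719) = 0.07594.
Combined: 59.39 × 0.07594 = 4.510 mSv/h.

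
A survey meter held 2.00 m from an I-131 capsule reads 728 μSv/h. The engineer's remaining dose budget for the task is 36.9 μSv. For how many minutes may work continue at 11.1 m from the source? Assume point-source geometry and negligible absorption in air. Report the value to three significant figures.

Since intensity falls as 1/r², rate at 11.1 m:
728 × (2.00/11.1)² = 728 × 0.03246 = 23.63 μSv/h.
Stay time = 36.9 μSv ÷ 23.63 μSv/h = 1.562 h = 93.72 min.

93.7 min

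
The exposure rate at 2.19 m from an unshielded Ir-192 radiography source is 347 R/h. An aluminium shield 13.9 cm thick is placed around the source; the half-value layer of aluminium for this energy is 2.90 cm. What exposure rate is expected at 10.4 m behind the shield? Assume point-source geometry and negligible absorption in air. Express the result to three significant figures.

Distance alone: (2.19/10.4)² = 0.04434, so 347 × 0.04434 = 15.39 R/h.
Shield: 13.9/2.90 = 4.793 half-value layers → attenuation 2^(−4.793) = 0.03607.
Combined: 15.39 × 0.03607 = 0.5551 R/h.

0.555 R/h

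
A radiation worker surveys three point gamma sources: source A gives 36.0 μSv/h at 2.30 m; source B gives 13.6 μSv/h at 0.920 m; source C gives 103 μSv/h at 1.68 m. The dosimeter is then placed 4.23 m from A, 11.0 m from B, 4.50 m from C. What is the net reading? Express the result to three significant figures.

By superposition, sum each source's inverse-square contribution:
A: 36.0 × (2.30/4.23)² = 10.64 μSv/h
B: 13.6 × (0.920/11.0)² = 0.09513 μSv/h
C: 103 × (1.68/4.50)² = 14.36 μSv/h
Total = 10.64 + 0.09513 + 14.36 = 25.10 μSv/h.

25.1 μSv/h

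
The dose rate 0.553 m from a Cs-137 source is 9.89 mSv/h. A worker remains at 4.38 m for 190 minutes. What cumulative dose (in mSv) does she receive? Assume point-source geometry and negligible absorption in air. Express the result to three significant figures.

0.499 mSv

Since intensity falls as 1/r², rate at 4.38 m:
(0.553/4.38)² = 0.01594, so 9.89 × 0.01594 = 0.1576 mSv/h.
Dose = rate × time = 0.1576 mSv/h × 3.167 h = 0.4991 mSv.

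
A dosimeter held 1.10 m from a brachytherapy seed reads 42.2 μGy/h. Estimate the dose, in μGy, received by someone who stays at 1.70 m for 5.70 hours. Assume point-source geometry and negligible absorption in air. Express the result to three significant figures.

101 μGy

Intensity scales as (d₁/d₂)², so rate at 1.70 m:
(1.10/1.70)² = 0.4187, so 42.2 × 0.4187 = 17.67 μGy/h.
Dose = rate × time = 17.67 μGy/h × 5.700 h = 100.7 μGy.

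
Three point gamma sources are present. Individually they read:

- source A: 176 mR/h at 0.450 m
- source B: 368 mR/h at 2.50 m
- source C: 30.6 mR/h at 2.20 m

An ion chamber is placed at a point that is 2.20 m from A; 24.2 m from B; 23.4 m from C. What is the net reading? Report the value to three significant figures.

By superposition, sum each source's inverse-square contribution:
A: 176 × (0.450/2.20)² = 7.364 mR/h
B: 368 × (2.50/24.2)² = 3.927 mR/h
C: 30.6 × (2.20/23.4)² = 0.2705 mR/h
Total = 7.364 + 3.927 + 0.2705 = 11.56 mR/h.

11.6 mR/h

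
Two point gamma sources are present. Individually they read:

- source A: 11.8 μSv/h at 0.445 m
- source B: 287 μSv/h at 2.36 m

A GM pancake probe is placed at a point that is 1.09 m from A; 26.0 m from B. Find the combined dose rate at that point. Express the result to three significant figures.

4.33 μSv/h

By superposition, sum each source's inverse-square contribution:
A: 11.8 × (0.445/1.09)² = 1.967 μSv/h
B: 287 × (2.36/26.0)² = 2.365 μSv/h
Total = 1.967 + 2.365 = 4.332 μSv/h.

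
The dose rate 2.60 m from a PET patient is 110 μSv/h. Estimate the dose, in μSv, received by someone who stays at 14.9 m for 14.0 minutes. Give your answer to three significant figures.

0.782 μSv

Applying the 1/r² law, rate at 14.9 m:
(2.60/14.9)² = 0.03045, so 110 × 0.03045 = 3.350 μSv/h.
Dose = rate × time = 3.350 μSv/h × 0.2333 h = 0.7816 μSv.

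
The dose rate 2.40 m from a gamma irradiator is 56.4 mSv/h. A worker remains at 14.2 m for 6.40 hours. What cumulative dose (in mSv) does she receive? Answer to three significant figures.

Applying the 1/r² law, rate at 14.2 m:
56.4 × (2.40/14.2)² = 56.4 × 0.02857 = 1.611 mSv/h.
Dose = rate × time = 1.611 mSv/h × 6.400 h = 10.31 mSv.

10.3 mSv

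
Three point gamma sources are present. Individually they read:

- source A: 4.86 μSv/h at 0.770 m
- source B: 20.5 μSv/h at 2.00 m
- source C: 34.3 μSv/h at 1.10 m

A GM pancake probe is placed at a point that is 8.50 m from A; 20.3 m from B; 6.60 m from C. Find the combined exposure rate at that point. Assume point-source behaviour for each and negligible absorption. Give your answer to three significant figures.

Each source contributes Iᵢ·(dᵢ/rᵢ)²; contributions add.
A: 4.86 × (0.770/8.50)² = 0.03988 μSv/h
B: 20.5 × (2.00/20.3)² = 0.1990 μSv/h
C: 34.3 × (1.10/6.60)² = 0.9528 μSv/h
Total = 0.03988 + 0.1990 + 0.9528 = 1.192 μSv/h.

1.19 μSv/h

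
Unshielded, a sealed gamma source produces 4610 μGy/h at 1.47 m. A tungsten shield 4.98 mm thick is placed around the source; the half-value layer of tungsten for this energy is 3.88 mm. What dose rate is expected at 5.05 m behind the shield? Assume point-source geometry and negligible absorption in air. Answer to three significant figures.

160 μGy/h

Distance alone: (1.47/5.05)² = 0.08473, so 4610 × 0.08473 = 390.6 μGy/h.
Shield: 4.98/3.88 = 1.284 half-value layers → attenuation 2^(−1.284) = 0.4107.
Combined: 390.6 × 0.4107 = 160.4 μGy/h.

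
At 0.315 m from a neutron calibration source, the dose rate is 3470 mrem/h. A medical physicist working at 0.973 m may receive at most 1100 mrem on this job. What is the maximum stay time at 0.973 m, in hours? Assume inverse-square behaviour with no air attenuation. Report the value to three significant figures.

Applying the 1/r² law, rate at 0.973 m:
3470 × (0.315/0.973)² = 3470 × 0.1048 = 363.7 mrem/h.
Stay time = 1100 mrem ÷ 363.7 mrem/h = 3.024 h.

3.02 h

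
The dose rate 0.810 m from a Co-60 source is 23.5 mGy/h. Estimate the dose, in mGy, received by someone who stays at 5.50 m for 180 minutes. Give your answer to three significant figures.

Using I₁d₁² = I₂d₂², rate at 5.50 m:
(0.810/5.50)² = 0.02169, so 23.5 × 0.02169 = 0.5097 mGy/h.
Dose = rate × time = 0.5097 mGy/h × 3.000 h = 1.529 mGy.

1.53 mGy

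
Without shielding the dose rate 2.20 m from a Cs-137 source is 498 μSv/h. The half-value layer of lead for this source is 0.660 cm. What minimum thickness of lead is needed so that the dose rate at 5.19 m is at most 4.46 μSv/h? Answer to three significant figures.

At 5.19 m, distance alone gives 498 × (2.20/5.19)² = 498 × 0.1797 = 89.49 μSv/h.
Further attenuation needed: 89.49/4.46 = 20.07.
n = log₂(20.07) = 4.327 half-value layers.
Thickness = 4.327 × 0.660 cm = 2.856 cm.

2.86 cm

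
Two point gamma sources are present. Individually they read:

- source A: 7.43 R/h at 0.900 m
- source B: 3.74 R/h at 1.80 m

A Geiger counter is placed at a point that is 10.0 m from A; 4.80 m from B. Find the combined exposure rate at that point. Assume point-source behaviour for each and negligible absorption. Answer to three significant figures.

0.586 R/h

By superposition, sum each source's inverse-square contribution:
A: 7.43 × (0.900/10.0)² = 0.06018 R/h
B: 3.74 × (1.80/4.80)² = 0.5259 R/h
Total = 0.06018 + 0.5259 = 0.5861 R/h.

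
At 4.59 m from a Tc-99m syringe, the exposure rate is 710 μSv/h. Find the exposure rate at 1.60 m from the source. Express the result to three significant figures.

5840 μSv/h

Since intensity falls as 1/r², the rate at 1.60 m is
(4.59/1.60)² = 8.230, so 710 × 8.230 = 5843 μSv/h.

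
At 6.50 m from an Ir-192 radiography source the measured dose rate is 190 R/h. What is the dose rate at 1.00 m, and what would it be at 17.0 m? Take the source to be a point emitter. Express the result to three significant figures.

Applying the 1/r² law,
At 1.00 m: (6.50/1.00)² = 42.25, so 190 × 42.25 = 8028 R/h
At 17.0 m: (1.00/17.0)² = 0.003460, so 8028 × 0.003460 = 27.78 R/h.

8030 R/h; 27.8 R/h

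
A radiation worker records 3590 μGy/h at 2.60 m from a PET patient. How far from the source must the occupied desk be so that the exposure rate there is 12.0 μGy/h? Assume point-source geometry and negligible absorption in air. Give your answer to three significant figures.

Applying the 1/r² law, d₂ = d₁·√(I₁/I₂).
I₁/I₂ = 3590/12.0 = 299.2, so d₂ = 2.60 × √299.2 = 44.97 m.

45.0 m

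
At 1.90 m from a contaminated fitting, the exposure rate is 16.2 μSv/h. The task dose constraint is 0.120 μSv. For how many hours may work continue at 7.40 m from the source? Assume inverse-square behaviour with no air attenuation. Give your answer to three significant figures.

Since intensity falls as 1/r², rate at 7.40 m:
(1.90/7.40)² = 0.06592, so 16.2 × 0.06592 = 1.068 μSv/h.
Stay time = 0.120 μSv ÷ 1.068 μSv/h = 0.1124 h.

0.112 h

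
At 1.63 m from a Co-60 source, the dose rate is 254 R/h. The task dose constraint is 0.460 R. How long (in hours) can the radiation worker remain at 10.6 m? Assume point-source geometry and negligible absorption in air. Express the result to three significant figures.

Intensity scales as (d₁/d₂)², so rate at 10.6 m:
254 × (1.63/10.6)² = 254 × 0.02365 = 6.007 R/h.
Stay time = 0.460 R ÷ 6.007 R/h = 0.07658 h.

0.0766 h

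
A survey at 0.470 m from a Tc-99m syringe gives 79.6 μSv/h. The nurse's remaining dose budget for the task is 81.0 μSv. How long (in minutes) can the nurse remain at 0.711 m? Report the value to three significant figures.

140 min

Since intensity falls as 1/r², rate at 0.711 m:
(0.470/0.711)² = 0.4370, so 79.6 × 0.4370 = 34.79 μSv/h.
Stay time = 81.0 μSv ÷ 34.79 μSv/h = 2.328 h = 139.7 min.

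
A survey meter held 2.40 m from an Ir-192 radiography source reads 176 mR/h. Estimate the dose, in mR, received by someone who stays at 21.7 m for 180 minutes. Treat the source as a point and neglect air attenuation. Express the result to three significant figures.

6.46 mR

Using I₁d₁² = I₂d₂², rate at 21.7 m:
176 × (2.40/21.7)² = 176 × 0.01223 = 2.152 mR/h.
Dose = rate × time = 2.152 mR/h × 3.000 h = 6.456 mR.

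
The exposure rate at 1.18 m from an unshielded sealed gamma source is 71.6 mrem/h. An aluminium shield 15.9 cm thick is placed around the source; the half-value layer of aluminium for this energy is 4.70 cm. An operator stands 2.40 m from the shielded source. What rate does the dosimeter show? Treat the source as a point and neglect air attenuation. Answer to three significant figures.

Distance alone: 71.6 × (1.18/2.40)² = 71.6 × 0.2417 = 17.31 mrem/h.
Shield: 15.9/4.70 = 3.383 half-value layers → attenuation 2^(−3.383) = 0.09586.
Combined: 17.31 × 0.09586 = 1.659 mrem/h.

1.66 mrem/h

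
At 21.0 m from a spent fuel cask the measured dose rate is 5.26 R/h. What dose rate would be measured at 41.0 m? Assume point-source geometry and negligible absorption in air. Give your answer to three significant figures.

1.38 R/h

Intensity scales as (d₁/d₂)², so scaling from 21.0 m to 41.0 m:
(21.0/41.0)² = 0.2623, so 5.26 × 0.2623 = 1.380 R/h.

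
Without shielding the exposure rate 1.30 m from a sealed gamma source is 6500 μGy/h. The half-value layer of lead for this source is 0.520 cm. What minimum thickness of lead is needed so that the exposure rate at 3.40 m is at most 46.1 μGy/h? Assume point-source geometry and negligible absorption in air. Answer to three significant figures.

At 3.40 m, distance alone gives (1.30/3.40)² = 0.1462, so 6500 × 0.1462 = 950.3 μGy/h.
Further attenuation needed: 950.3/46.1 = 20.61.
n = log₂(20.61) = 4.365 half-value layers.
Thickness = 4.365 × 0.520 cm = 2.270 cm.

2.27 cm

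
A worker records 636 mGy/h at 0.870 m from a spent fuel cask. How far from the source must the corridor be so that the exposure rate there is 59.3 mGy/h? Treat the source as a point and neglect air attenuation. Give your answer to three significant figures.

Applying the 1/r² law, d₂ = d₁·√(I₁/I₂).
I₁/I₂ = 636/59.3 = 10.73, so d₂ = 0.870 × √10.73 = 2.850 m.

2.85 m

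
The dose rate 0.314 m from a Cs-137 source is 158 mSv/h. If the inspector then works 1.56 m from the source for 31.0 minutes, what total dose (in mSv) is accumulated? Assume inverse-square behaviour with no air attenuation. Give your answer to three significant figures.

3.31 mSv

Applying the 1/r² law, rate at 1.56 m:
(0.314/1.56)² = 0.04051, so 158 × 0.04051 = 6.401 mSv/h.
Dose = rate × time = 6.401 mSv/h × 0.5167 h = 3.307 mSv.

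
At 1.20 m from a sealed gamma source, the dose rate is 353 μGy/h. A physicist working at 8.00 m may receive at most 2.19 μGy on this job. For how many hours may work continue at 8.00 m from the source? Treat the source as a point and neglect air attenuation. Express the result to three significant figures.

0.276 h

Since intensity falls as 1/r², rate at 8.00 m:
(1.20/8.00)² = 0.02250, so 353 × 0.02250 = 7.942 μGy/h.
Stay time = 2.19 μGy ÷ 7.942 μGy/h = 0.2757 h.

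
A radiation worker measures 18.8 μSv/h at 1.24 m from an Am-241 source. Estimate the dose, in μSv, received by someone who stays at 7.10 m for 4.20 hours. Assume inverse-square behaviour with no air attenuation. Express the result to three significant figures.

Using I₁d₁² = I₂d₂², rate at 7.10 m:
18.8 × (1.24/7.10)² = 18.8 × 0.03050 = 0.5734 μSv/h.
Dose = rate × time = 0.5734 μSv/h × 4.200 h = 2.408 μSv.

2.41 μSv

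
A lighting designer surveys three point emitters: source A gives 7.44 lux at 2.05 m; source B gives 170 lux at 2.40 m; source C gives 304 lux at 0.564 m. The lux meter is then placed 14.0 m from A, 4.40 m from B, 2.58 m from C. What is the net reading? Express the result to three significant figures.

Each source contributes Iᵢ·(dᵢ/rᵢ)²; contributions add.
A: 7.44 × (2.05/14.0)² = 0.1595 lux
B: 170 × (2.40/4.40)² = 50.58 lux
C: 304 × (0.564/2.58)² = 14.53 lux
Total = 0.1595 + 50.58 + 14.53 = 65.27 lux.

65.3 lux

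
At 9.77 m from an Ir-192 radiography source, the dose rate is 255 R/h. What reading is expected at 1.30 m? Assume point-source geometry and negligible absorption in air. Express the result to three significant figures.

14400 R/h

Since intensity falls as 1/r², the rate at 1.30 m is
255 × (9.77/1.30)² = 255 × 56.48 = 14400 R/h.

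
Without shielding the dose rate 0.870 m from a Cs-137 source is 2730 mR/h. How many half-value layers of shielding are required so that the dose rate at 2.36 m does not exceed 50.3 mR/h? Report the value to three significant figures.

2.88 half-value layers

At 2.36 m, distance alone gives (0.870/2.36)² = 0.1359, so 2730 × 0.1359 = 371.0 mR/h.
Further attenuation needed: 371.0/50.3 = 7.376.
n = log₂(7.376) = 2.883 half-value layers.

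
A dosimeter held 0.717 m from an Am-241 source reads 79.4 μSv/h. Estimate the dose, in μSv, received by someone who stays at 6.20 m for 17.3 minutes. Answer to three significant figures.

Intensity scales as (d₁/d₂)², so rate at 6.20 m:
(0.717/6.20)² = 0.01337, so 79.4 × 0.01337 = 1.062 μSv/h.
Dose = rate × time = 1.062 μSv/h × 0.2883 h = 0.3062 μSv.

0.306 μSv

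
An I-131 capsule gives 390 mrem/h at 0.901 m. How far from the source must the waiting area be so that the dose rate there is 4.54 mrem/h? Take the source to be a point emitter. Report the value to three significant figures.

8.35 m

Using I₁d₁² = I₂d₂², d₂ = d₁·√(I₁/I₂).
I₁/I₂ = 390/4.54 = 85.90, so d₂ = 0.901 × √85.90 = 8.351 m.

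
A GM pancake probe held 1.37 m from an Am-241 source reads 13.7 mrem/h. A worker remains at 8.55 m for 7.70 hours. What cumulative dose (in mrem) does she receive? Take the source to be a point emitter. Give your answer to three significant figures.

2.71 mrem

By the inverse-square law, rate at 8.55 m:
(1.37/8.55)² = 0.02567, so 13.7 × 0.02567 = 0.3517 mrem/h.
Dose = rate × time = 0.3517 mrem/h × 7.700 h = 2.708 mrem.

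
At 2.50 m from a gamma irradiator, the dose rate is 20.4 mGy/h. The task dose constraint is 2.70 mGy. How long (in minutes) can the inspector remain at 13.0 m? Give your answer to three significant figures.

Applying the 1/r² law, rate at 13.0 m:
(2.50/13.0)² = 0.03698, so 20.4 × 0.03698 = 0.7544 mGy/h.
Stay time = 2.70 mGy ÷ 0.7544 mGy/h = 3.579 h = 214.7 min.

215 min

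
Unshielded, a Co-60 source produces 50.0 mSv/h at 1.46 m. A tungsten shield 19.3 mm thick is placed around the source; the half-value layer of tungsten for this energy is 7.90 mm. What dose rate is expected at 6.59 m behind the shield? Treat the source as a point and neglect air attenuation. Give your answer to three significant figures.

Distance alone: 50.0 × (1.46/6.59)² = 50.0 × 0.04908 = 2.454 mSv/h.
Shield: 19.3/7.90 = 2.443 half-value layers → attenuation 2^(−2.443) = 0.1839.
Combined: 2.454 × 0.1839 = 0.4513 mSv/h.

0.451 mSv/h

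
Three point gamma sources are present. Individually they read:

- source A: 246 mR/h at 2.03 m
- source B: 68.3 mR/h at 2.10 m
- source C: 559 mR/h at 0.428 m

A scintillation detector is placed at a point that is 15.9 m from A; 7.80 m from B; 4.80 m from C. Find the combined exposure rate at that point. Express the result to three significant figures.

Each source contributes Iᵢ·(dᵢ/rᵢ)²; contributions add.
A: 246 × (2.03/15.9)² = 4.010 mR/h
B: 68.3 × (2.10/7.80)² = 4.951 mR/h
C: 559 × (0.428/4.80)² = 4.444 mR/h
Total = 4.010 + 4.951 + 4.444 = 13.40 mR/h.

13.4 mR/h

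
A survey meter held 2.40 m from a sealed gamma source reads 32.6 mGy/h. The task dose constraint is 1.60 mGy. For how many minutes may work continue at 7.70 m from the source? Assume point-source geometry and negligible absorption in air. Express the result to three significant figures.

Since intensity falls as 1/r², rate at 7.70 m:
(2.40/7.70)² = 0.09715, so 32.6 × 0.09715 = 3.167 mGy/h.
Stay time = 1.60 mGy ÷ 3.167 mGy/h = 0.5052 h = 30.31 min.

30.3 min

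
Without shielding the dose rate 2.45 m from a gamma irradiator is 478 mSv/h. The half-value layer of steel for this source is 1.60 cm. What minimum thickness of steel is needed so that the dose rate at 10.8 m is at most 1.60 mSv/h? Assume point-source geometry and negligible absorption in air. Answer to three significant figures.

6.31 cm

At 10.8 m, distance alone gives (2.45/10.8)² = 0.05146, so 478 × 0.05146 = 24.60 mSv/h.
Further attenuation needed: 24.60/1.60 = 15.38.
n = log₂(15.38) = 3.943 half-value layers.
Thickness = 3.943 × 1.60 cm = 6.309 cm.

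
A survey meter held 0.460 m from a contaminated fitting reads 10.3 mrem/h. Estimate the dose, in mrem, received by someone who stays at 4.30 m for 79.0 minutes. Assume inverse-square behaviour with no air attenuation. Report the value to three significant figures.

0.155 mrem

Intensity scales as (d₁/d₂)², so rate at 4.30 m:
(0.460/4.30)² = 0.01144, so 10.3 × 0.01144 = 0.1178 mrem/h.
Dose = rate × time = 0.1178 mrem/h × 1.317 h = 0.1551 mrem.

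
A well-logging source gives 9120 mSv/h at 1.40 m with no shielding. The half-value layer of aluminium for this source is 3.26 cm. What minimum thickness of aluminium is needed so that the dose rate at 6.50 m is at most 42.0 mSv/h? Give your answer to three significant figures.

At 6.50 m, distance alone gives (1.40/6.50)² = 0.04639, so 9120 × 0.04639 = 423.1 mSv/h.
Further attenuation needed: 423.1/42.0 = 10.07.
n = log₂(10.07) = 3.332 half-value layers.
Thickness = 3.332 × 3.26 cm = 10.86 cm.

10.9 cm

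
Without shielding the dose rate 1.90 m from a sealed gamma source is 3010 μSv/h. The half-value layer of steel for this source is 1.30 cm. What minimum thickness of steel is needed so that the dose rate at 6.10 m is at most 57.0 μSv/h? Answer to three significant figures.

3.06 cm

At 6.10 m, distance alone gives 3010 × (1.90/6.10)² = 3010 × 0.09702 = 292.0 μSv/h.
Further attenuation needed: 292.0/57.0 = 5.123.
n = log₂(5.123) = 2.357 half-value layers.
Thickness = 2.357 × 1.30 cm = 3.064 cm.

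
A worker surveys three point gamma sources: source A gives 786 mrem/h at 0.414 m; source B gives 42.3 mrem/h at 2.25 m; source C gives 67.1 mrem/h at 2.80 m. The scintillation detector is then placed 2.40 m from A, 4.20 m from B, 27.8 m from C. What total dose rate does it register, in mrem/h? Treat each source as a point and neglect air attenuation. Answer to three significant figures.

By superposition, sum each source's inverse-square contribution:
A: 786 × (0.414/2.40)² = 23.39 mrem/h
B: 42.3 × (2.25/4.20)² = 12.14 mrem/h
C: 67.1 × (2.80/27.8)² = 0.6807 mrem/h
Total = 23.39 + 12.14 + 0.6807 = 36.21 mrem/h.

36.2 mrem/h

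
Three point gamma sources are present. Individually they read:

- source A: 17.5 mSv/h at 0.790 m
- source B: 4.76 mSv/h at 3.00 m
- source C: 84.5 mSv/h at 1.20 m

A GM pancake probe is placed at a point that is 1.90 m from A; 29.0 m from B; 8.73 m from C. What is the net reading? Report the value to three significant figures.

4.67 mSv/h

By superposition, sum each source's inverse-square contribution:
A: 17.5 × (0.790/1.90)² = 3.025 mSv/h
B: 4.76 × (3.00/29.0)² = 0.05094 mSv/h
C: 84.5 × (1.20/8.73)² = 1.597 mSv/h
Total = 3.025 + 0.05094 + 1.597 = 4.673 mSv/h.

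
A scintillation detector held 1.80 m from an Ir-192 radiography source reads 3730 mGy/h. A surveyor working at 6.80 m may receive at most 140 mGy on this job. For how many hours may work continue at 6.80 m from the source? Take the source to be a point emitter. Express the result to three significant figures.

Intensity scales as (d₁/d₂)², so rate at 6.80 m:
(1.80/6.80)² = 0.07007, so 3730 × 0.07007 = 261.4 mGy/h.
Stay time = 140 mGy ÷ 261.4 mGy/h = 0.5356 h.

0.536 h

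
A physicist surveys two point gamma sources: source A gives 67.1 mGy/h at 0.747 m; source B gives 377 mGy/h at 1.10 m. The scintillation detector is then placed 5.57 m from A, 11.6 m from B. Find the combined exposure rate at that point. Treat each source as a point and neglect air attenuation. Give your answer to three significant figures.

4.60 mGy/h

By superposition, sum each source's inverse-square contribution:
A: 67.1 × (0.747/5.57)² = 1.207 mGy/h
B: 377 × (1.10/11.6)² = 3.390 mGy/h
Total = 1.207 + 3.390 = 4.597 mGy/h.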